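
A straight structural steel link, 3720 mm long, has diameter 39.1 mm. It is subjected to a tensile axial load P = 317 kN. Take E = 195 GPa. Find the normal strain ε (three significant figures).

0.00135

A = 1201 mm².
σ = N/A = 264 MPa; ε = σ/E = 264/195000 = 1.354e-03.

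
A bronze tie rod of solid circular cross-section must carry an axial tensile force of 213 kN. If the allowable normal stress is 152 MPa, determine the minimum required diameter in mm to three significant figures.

42.2 mm

Required area A ≥ P/σ_allow = 213000/152 = 1401 mm².
For a solid circular section, d ≥ √(4A/π) = 42.24 mm.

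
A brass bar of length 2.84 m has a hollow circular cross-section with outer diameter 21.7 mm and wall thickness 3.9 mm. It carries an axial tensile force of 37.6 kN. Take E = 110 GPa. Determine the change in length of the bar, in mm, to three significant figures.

A = 218.1 mm².
δ_mech = NL/(AE) = 37600·2840/(218.1·110000) = 4.451 mm.

4.45 mm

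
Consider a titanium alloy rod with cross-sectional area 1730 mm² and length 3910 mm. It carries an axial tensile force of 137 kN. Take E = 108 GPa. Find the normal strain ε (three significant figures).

7.33e-04

σ = N/A = 79.19 MPa; ε = σ/E = 79.19/108000 = 7.332e-04.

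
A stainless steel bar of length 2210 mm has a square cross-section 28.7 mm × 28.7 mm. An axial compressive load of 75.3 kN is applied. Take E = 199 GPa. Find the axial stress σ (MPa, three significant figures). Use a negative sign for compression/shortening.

-91.4 MPa

A = 823.7 mm².
σ = N/A = -75300/823.7 = -91.42 MPa.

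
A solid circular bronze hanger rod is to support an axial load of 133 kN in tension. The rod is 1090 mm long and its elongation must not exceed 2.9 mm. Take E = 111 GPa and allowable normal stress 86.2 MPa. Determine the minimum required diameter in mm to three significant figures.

44.3 mm

Required area A ≥ P/σ_allow = 133000/86.2 = 1543 mm².
For a solid circular section, d ≥ √(4A/π) = 44.32 mm.
Elongation limit: A ≥ PL/(Eδ_allow) = 133000·1090/(111000·2.9) = 450.4 mm² ⇒ d ≥ 23.95 mm.
The stress limit governs.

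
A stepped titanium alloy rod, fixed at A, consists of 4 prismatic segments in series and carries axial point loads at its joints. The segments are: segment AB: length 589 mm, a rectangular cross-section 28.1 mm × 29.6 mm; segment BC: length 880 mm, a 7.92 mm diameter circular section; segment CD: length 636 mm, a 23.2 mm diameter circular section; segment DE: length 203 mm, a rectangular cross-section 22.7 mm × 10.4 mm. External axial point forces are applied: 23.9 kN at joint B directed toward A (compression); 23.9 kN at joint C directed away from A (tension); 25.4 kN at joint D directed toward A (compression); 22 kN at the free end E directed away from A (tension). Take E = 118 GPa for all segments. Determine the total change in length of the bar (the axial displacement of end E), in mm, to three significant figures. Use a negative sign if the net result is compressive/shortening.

3.20 mm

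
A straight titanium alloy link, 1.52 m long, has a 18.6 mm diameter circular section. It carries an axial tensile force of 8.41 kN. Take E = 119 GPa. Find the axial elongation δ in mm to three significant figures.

A = 271.7 mm².
δ_mech = NL/(AE) = 8410·1520/(271.7·119000) = 0.3953 mm.

0.395 mm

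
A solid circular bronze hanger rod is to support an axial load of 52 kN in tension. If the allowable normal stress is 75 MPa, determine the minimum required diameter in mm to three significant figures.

Required area A ≥ P/σ_allow = 52000/75 = 693.3 mm².
For a solid circular section, d ≥ √(4A/π) = 29.71 mm.

29.7 mm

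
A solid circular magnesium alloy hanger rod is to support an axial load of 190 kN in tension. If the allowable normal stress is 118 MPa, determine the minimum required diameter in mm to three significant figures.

Required area A ≥ P/σ_allow = 190000/118 = 1610 mm².
For a solid circular section, d ≥ √(4A/π) = 45.28 mm.

45.3 mm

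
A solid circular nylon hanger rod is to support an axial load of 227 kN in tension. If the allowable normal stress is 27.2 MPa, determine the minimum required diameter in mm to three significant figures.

103 mm

Required area A ≥ P/σ_allow = 227000/27.2 = 8346 mm².
For a solid circular section, d ≥ √(4A/π) = 103.1 mm.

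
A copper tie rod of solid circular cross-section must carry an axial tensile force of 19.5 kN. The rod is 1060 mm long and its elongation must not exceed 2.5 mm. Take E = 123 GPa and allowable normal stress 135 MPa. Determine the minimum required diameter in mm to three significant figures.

13.6 mm

Required area A ≥ P/σ_allow = 19500/135 = 144.4 mm².
For a solid circular section, d ≥ √(4A/π) = 13.56 mm.
Elongation limit: A ≥ PL/(Eδ_allow) = 19500·1060/(123000·2.5) = 67.22 mm² ⇒ d ≥ 9.251 mm.
The stress limit governs.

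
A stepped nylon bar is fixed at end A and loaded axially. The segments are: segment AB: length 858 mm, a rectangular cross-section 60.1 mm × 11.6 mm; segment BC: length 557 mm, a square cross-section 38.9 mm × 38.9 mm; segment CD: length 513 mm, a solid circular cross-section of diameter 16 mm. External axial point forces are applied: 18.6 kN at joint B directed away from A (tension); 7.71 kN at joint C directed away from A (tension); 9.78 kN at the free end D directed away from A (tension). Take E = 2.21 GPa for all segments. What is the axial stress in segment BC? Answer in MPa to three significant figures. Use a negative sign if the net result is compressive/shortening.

11.6 MPa

Internal axial forces (sectioning from the free end, tension +): N_CD = 9.78 kN, N_BC = 17.49 kN, N_AB = 36.09 kN.
A_BC = 1513 mm².
σ_BC = N_BC/A_BC = 17490/1513 = 11.56 MPa.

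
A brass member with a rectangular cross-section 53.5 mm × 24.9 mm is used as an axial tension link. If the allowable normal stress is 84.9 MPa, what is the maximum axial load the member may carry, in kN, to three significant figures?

113 kN

A = 1332 mm².
P_max = σ_allow · A = 84.9 · 1332 = 113100 N = 113.1 kN.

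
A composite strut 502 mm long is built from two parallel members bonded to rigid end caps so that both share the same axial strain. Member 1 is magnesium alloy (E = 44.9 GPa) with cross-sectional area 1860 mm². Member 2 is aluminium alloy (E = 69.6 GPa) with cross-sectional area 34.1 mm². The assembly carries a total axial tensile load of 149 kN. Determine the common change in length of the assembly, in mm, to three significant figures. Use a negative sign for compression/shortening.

0.871 mm

Equal strain + equilibrium ⇒ each member carries load in proportion to AE: A₁E₁ = 83510000 N, A₂E₂ = 2373000 N, ΣAE = 85890000 N.
δ = PL/ΣAE = 149000·502/85890000 = 0.8709 mm.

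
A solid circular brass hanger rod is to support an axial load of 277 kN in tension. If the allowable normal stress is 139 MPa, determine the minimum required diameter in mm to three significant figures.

Required area A ≥ P/σ_allow = 277000/139 = 1993 mm².
For a solid circular section, d ≥ √(4A/π) = 50.37 mm.

50.4 mm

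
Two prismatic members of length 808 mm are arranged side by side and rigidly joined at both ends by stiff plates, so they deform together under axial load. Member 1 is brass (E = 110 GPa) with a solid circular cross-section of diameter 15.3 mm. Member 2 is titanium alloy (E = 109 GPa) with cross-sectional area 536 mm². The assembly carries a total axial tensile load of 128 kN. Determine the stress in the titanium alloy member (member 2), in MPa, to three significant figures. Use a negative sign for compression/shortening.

177 MPa

A_1 = 183.9 mm².
Equal strain + equilibrium ⇒ each member carries load in proportion to AE: A₁E₁ = 20220000 N, A₂E₂ = 58420000 N, ΣAE = 78650000 N.
σ₂ = P·E₂/ΣAE = 128000·109000/78650000 = 177.4 MPa.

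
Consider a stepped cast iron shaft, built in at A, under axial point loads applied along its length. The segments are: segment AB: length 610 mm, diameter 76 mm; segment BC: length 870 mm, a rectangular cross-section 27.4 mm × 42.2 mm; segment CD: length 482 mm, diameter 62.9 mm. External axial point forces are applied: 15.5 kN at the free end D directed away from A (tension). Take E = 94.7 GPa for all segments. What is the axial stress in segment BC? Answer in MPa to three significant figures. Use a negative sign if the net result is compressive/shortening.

13.4 MPa

Internal axial forces (sectioning from the free end, tension +): N_CD = 15.5 kN, N_BC = 15.5 kN, N_AB = 15.5 kN.
A_BC = 1156 mm².
σ_BC = N_BC/A_BC = 15500/1156 = 13.41 MPa.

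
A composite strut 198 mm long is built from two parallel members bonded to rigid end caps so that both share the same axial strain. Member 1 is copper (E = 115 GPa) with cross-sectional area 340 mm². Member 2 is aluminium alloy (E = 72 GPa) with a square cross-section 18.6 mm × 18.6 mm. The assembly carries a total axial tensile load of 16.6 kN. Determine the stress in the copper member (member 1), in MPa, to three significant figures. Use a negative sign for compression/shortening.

29.8 MPa

A_2 = 346 mm².
Equal strain + equilibrium ⇒ each member carries load in proportion to AE: A₁E₁ = 39100000 N, A₂E₂ = 24910000 N, ΣAE = 64010000 N.
σ₁ = P·E₁/ΣAE = 16600·115000/64010000 = 29.82 MPa.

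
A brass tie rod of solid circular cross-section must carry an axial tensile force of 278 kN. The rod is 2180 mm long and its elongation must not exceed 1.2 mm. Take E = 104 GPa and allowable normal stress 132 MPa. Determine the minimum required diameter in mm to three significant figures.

78.6 mm

Required area A ≥ P/σ_allow = 278000/132 = 2106 mm².
For a solid circular section, d ≥ √(4A/π) = 51.78 mm.
Elongation limit: A ≥ PL/(Eδ_allow) = 278000·2180/(104000·1.2) = 4856 mm² ⇒ d ≥ 78.63 mm.
The elongation limit governs.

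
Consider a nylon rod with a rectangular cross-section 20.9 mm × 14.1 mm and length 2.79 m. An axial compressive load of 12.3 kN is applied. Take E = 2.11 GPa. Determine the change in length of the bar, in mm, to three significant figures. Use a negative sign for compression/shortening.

-55.2 mm

A = 294.7 mm².
δ_mech = NL/(AE) = -12300·2790/(294.7·2110) = -55.19 mm.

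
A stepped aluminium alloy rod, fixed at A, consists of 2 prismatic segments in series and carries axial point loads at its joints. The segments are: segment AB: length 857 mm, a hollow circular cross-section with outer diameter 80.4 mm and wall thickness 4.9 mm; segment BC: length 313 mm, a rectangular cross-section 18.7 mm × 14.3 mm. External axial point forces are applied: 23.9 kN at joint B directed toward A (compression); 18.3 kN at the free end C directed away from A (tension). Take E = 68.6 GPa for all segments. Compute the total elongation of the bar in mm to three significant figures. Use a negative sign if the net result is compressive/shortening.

Internal axial forces (sectioning from the free end, tension +): N_BC = 18.3 kN, N_AB = -5.6 kN.
A_AB = 1162 mm².
A_BC = 267.4 mm².
δ_AB = -5600·857/(1162·68600) = -0.06019 mm
δ_BC = 18300·313/(267.4·68600) = 0.3122 mm
δ = Σδ_i = 0.252 mm.

0.252 mm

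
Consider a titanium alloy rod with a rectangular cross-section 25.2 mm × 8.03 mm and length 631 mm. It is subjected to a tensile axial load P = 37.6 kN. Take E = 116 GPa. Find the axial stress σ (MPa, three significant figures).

186 MPa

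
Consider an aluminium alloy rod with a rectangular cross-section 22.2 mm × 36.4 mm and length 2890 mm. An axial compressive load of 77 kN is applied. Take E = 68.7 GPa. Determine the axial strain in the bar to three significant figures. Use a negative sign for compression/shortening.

A = 808.1 mm².
σ = N/A = -95.29 MPa; ε = σ/E = -95.29/68700 = -1.387e-03.

-0.00139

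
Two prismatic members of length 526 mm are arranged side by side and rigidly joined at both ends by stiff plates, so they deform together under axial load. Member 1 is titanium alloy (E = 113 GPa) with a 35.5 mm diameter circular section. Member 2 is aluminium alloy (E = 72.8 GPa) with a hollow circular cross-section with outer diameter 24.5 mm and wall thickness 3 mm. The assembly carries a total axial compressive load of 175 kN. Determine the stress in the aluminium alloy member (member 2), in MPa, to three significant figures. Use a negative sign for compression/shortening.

A_1 = 989.8 mm².
A_2 = 202.6 mm².
Equal strain + equilibrium ⇒ each member carries load in proportion to AE: A₁E₁ = 111800000 N, A₂E₂ = 14750000 N, ΣAE = 126600000 N.
σ₂ = P·E₂/ΣAE = -175000·72800/126600000 = -100.6 MPa.

-101 MPa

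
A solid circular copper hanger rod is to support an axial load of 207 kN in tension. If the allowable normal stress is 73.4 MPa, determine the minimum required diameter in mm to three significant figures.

Required area A ≥ P/σ_allow = 207000/73.4 = 2820 mm².
For a solid circular section, d ≥ √(4A/π) = 59.92 mm.

59.9 mm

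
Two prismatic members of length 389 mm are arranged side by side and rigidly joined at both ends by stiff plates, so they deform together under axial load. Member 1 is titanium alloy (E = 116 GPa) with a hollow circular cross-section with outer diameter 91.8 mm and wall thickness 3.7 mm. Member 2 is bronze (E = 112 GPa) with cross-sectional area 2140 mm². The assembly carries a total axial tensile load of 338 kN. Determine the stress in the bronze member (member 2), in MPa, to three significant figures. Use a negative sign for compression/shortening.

106 MPa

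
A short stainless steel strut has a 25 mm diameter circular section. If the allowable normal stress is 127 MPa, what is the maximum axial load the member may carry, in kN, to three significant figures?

A = 490.9 mm².
P_max = σ_allow · A = 127 · 490.9 = 62340 N = 62.34 kN.

62.3 kN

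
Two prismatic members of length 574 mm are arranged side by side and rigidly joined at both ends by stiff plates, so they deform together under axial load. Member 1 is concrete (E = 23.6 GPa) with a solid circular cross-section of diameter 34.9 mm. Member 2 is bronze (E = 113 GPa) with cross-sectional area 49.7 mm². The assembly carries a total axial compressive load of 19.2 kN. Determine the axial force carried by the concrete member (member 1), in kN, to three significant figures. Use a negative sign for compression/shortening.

A_1 = 956.6 mm².
Equal strain + equilibrium ⇒ each member carries load in proportion to AE: A₁E₁ = 22580000 N, A₂E₂ = 5616000 N, ΣAE = 28190000 N.
F₁ = P·A₁E₁/ΣAE = -19200·22580000/28190000 = -15380 N.

-15.4 kN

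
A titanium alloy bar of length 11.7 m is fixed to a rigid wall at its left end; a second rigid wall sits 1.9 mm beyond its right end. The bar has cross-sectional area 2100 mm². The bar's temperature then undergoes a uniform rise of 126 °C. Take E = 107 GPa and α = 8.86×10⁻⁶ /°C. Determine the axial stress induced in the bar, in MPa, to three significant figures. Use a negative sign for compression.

-102 MPa

Free thermal expansion αLΔT = 8.86e-6 · 11700 · 126 = 13.06 mm.
The walls engage after the gap closes; constrained expansion = 13.06 − 1.9 = 11.16 mm.
The walls impose strain ε = −(11.16)/11700 = -9.5397e-04; σ = Eε = 107000 · -9.5397e-04 = -102.1 MPa.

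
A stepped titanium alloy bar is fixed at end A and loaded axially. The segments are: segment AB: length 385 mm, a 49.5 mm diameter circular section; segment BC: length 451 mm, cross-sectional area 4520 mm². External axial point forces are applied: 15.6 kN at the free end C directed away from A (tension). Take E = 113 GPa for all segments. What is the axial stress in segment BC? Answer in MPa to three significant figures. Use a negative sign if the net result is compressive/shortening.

3.45 MPa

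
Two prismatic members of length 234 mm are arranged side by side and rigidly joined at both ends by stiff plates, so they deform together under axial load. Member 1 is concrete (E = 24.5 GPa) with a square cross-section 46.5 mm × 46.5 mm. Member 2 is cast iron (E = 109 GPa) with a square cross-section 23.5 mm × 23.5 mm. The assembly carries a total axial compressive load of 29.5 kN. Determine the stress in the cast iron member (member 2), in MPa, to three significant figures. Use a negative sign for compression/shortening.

-28.4 MPa

A_1 = 2162 mm².
A_2 = 552.2 mm².
Equal strain + equilibrium ⇒ each member carries load in proportion to AE: A₁E₁ = 52980000 N, A₂E₂ = 60200000 N, ΣAE = 113200000 N.
σ₂ = P·E₂/ΣAE = -29500·109000/113200000 = -28.41 MPa.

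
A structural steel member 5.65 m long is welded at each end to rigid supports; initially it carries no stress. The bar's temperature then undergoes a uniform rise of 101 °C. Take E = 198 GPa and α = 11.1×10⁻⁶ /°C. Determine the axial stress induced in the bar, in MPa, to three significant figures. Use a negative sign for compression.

-222 MPa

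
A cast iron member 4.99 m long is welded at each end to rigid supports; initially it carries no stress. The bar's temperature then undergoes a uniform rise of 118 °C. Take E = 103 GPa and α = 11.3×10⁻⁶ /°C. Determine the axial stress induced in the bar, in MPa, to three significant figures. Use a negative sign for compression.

-137 MPa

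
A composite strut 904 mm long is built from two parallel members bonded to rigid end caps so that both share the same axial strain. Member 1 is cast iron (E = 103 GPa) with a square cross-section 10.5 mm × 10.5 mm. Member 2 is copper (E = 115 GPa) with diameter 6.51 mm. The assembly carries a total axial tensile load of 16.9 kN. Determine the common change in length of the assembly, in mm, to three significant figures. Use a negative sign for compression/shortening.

A_1 = 110.2 mm².
A_2 = 33.29 mm².
Equal strain + equilibrium ⇒ each member carries load in proportion to AE: A₁E₁ = 11360000 N, A₂E₂ = 3828000 N, ΣAE = 15180000 N.
δ = PL/ΣAE = 16900·904/15180000 = 1.006 mm.

1.01 mm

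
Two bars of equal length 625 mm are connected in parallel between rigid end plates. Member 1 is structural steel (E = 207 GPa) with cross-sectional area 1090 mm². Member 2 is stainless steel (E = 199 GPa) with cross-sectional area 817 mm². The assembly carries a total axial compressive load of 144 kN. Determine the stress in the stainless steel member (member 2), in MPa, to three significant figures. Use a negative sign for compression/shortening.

-73.8 MPa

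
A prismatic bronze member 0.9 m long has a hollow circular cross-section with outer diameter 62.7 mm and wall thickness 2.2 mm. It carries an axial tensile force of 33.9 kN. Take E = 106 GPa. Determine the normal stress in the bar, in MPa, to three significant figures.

A = 418.1 mm².
σ = N/A = 33900/418.1 = 81.07 MPa.

81.1 MPa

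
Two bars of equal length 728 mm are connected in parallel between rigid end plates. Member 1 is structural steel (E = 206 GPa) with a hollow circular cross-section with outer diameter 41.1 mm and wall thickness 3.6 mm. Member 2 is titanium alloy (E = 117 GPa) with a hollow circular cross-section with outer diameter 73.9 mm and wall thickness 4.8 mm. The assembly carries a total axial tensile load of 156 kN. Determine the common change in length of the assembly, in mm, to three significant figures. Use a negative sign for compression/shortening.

A_1 = 424.1 mm².
A_2 = 1042 mm².
Equal strain + equilibrium ⇒ each member carries load in proportion to AE: A₁E₁ = 87370000 N, A₂E₂ = 121900000 N, ΣAE = 209300000 N.
δ = PL/ΣAE = 156000·728/209300000 = 0.5427 mm.

0.543 mm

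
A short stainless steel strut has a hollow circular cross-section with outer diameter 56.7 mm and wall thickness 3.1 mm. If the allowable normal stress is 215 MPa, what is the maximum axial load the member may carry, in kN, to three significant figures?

112 kN

A = 522 mm².
P_max = σ_allow · A = 215 · 522 = 112200 N = 112.2 kN.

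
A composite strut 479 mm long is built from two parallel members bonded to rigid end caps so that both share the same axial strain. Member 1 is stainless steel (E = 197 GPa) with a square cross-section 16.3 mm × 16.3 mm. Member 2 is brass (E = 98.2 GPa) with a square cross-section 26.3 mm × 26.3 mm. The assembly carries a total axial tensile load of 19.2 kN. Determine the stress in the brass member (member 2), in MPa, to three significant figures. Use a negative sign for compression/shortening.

15.7 MPa

A_1 = 265.7 mm².
A_2 = 691.7 mm².
Equal strain + equilibrium ⇒ each member carries load in proportion to AE: A₁E₁ = 52340000 N, A₂E₂ = 67920000 N, ΣAE = 120300000 N.
σ₂ = P·E₂/ΣAE = 19200·98200/120300000 = 15.68 MPa.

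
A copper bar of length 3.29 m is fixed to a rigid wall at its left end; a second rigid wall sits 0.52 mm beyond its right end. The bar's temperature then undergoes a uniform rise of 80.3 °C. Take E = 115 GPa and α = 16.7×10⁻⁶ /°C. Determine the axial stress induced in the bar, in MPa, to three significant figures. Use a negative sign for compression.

Free thermal expansion αLΔT = 16.7e-6 · 3290 · 80.3 = 4.412 mm.
The walls engage after the gap closes; constrained expansion = 4.412 − 0.52 = 3.892 mm.
The walls impose strain ε = −(3.892)/3290 = -1.1830e-03; σ = Eε = 115000 · -1.1830e-03 = -136 MPa.

-136 MPa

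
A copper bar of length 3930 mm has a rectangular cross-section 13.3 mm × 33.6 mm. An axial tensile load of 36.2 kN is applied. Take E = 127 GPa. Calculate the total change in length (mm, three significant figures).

2.51 mm

A = 446.9 mm².
δ_mech = NL/(AE) = 36200·3930/(446.9·127000) = 2.507 mm.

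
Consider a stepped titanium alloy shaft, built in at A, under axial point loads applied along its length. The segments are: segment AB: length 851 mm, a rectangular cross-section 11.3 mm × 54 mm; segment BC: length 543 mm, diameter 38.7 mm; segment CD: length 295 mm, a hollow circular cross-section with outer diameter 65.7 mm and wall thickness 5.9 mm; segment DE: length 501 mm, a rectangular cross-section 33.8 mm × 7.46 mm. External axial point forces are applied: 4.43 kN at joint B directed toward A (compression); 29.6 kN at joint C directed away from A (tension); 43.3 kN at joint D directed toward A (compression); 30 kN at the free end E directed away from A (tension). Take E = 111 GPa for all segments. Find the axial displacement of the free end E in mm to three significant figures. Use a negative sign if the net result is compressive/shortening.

0.722 mm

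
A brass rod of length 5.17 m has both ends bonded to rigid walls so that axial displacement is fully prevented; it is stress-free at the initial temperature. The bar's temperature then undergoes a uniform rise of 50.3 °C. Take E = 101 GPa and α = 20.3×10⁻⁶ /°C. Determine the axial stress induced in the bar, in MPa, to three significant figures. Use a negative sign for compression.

-103 MPa

Free thermal expansion αLΔT = 20.3e-6 · 5170 · 50.3 = 5.279 mm.
The walls impose strain ε = −(5.279)/5170 = -1.0211e-03; σ = Eε = 101000 · -1.0211e-03 = -103.1 MPa.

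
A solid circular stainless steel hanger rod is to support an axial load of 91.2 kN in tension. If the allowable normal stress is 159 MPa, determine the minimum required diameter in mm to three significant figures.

Required area A ≥ P/σ_allow = 91200/159 = 573.6 mm².
For a solid circular section, d ≥ √(4A/π) = 27.02 mm.

27.0 mm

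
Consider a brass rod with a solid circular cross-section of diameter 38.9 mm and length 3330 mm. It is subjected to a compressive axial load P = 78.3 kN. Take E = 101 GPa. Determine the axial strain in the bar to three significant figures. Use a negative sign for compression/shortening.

-6.52e-04

A = 1188 mm².
σ = N/A = -65.88 MPa; ε = σ/E = -65.88/101000 = -6.523e-04.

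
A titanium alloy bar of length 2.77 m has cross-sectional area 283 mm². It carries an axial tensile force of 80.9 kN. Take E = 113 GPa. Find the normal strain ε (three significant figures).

0.00253

σ = N/A = 285.9 MPa; ε = σ/E = 285.9/113000 = 2.530e-03.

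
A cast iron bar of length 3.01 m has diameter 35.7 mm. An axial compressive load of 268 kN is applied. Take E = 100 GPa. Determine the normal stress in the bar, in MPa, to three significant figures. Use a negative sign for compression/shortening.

A = 1001 mm².
σ = N/A = -268000/1001 = -267.7 MPa.

-268 MPa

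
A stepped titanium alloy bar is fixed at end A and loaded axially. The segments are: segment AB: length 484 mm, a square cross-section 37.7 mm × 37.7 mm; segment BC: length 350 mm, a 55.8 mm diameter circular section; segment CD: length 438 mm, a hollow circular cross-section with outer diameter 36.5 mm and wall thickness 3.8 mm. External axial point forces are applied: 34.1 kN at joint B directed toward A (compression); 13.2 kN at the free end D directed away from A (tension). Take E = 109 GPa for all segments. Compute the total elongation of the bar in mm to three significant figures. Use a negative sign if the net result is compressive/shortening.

Internal axial forces (sectioning from the free end, tension +): N_CD = 13.2 kN, N_BC = 13.2 kN, N_AB = -20.9 kN.
A_AB = 1421 mm².
A_BC = 2445 mm².
A_CD = 390.4 mm².
δ_AB = -20900·484/(1421·109000) = -0.0653 mm
δ_BC = 13200·350/(2445·109000) = 0.01733 mm
δ_CD = 13200·438/(390.4·109000) = 0.1359 mm
δ = Σδ_i = 0.08791 mm.

0.0879 mm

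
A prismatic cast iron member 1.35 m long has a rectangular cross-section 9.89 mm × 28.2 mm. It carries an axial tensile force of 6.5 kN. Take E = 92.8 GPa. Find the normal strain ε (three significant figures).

2.51e-04

A = 278.9 mm².
σ = N/A = 23.31 MPa; ε = σ/E = 23.31/92800 = 2.511e-04.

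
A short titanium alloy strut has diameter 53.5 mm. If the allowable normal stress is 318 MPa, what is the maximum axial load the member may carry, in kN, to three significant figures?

A = 2248 mm².
P_max = σ_allow · A = 318 · 2248 = 714900 N = 714.9 kN.

715 kN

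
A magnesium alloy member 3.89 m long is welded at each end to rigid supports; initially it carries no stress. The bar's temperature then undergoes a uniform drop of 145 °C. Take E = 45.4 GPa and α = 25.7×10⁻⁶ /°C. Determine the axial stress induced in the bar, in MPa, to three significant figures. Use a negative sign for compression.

169 MPa

Free thermal expansion αLΔT = 25.7e-6 · 3890 · -145 = -14.5 mm.
The walls impose strain ε = −(-14.5)/3890 = 3.7265e-03; σ = Eε = 45400 · 3.7265e-03 = 169.2 MPa.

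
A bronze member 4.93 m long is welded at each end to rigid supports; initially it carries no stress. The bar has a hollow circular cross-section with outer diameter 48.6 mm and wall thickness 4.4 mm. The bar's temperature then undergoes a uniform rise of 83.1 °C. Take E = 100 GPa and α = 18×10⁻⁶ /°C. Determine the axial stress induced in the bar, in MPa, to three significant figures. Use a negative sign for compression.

-150 MPa

Free thermal expansion αLΔT = 18e-6 · 4930 · 83.1 = 7.374 mm.
The walls impose strain ε = −(7.374)/4930 = -1.4958e-03; σ = Eε = 100000 · -1.4958e-03 = -149.6 MPa.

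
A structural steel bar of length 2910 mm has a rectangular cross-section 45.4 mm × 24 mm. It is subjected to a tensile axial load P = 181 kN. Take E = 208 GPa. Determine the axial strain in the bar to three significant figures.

A = 1090 mm².
σ = N/A = 166.1 MPa; ε = σ/E = 166.1/208000 = 7.986e-04.

7.99e-04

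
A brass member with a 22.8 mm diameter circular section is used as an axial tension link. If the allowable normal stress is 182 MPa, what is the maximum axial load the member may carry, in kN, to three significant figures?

A = 408.3 mm².
P_max = σ_allow · A = 182 · 408.3 = 74310 N = 74.31 kN.

74.3 kN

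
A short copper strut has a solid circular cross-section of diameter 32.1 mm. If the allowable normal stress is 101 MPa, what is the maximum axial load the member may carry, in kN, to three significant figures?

81.7 kN

A = 809.3 mm².
P_max = σ_allow · A = 101 · 809.3 = 81740 N = 81.74 kN.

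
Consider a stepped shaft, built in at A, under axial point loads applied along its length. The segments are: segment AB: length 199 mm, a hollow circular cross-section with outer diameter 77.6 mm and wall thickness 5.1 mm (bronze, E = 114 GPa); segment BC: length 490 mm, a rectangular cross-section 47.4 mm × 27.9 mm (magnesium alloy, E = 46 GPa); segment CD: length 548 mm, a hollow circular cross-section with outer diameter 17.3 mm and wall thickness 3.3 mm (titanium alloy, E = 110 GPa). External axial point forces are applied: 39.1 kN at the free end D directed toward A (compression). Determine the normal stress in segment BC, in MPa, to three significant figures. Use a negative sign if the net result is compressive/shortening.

Internal axial forces (sectioning from the free end, tension +): N_CD = -39.1 kN, N_BC = -39.1 kN, N_AB = -39.1 kN.
A_BC = 1322 mm².
σ_BC = N_BC/A_BC = -39100/1322 = -29.57 MPa.

-29.6 MPa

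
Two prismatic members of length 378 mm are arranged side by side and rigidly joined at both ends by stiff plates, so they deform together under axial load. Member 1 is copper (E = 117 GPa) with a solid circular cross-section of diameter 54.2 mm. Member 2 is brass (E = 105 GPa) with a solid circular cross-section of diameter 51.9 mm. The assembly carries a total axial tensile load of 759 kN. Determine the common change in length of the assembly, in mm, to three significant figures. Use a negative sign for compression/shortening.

0.583 mm

A_1 = 2307 mm².
A_2 = 2116 mm².
Equal strain + equilibrium ⇒ each member carries load in proportion to AE: A₁E₁ = 269900000 N, A₂E₂ = 222100000 N, ΣAE = 492100000 N.
δ = PL/ΣAE = 759000·378/492100000 = 0.583 mm.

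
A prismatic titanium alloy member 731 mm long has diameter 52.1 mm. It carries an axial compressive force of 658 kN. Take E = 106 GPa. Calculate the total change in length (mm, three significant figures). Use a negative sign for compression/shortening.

-2.13 mm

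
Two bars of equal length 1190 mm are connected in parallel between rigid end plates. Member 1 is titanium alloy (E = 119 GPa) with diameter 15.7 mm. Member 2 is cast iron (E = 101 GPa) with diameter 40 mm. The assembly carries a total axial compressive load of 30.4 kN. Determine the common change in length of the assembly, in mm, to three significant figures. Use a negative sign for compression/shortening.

A_1 = 193.6 mm².
A_2 = 1257 mm².
Equal strain + equilibrium ⇒ each member carries load in proportion to AE: A₁E₁ = 23040000 N, A₂E₂ = 126900000 N, ΣAE = 150000000 N.
δ = PL/ΣAE = -30400·1190/150000000 = -0.2412 mm.

-0.241 mm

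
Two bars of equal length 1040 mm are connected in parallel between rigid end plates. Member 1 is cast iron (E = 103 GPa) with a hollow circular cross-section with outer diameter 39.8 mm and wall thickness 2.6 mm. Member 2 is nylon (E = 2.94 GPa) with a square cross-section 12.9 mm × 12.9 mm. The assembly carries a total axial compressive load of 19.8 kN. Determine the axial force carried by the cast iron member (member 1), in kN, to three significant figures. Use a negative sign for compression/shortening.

A_1 = 303.9 mm².
A_2 = 166.4 mm².
Equal strain + equilibrium ⇒ each member carries load in proportion to AE: A₁E₁ = 31300000 N, A₂E₂ = 489200 N, ΣAE = 31790000 N.
F₁ = P·A₁E₁/ΣAE = -19800·31300000/31790000 = -19500 N.

-19.5 kN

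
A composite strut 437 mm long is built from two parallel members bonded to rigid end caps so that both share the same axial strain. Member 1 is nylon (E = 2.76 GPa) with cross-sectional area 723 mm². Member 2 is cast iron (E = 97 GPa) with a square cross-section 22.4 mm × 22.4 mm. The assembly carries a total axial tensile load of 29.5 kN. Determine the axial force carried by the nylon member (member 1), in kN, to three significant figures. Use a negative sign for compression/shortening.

1.16 kN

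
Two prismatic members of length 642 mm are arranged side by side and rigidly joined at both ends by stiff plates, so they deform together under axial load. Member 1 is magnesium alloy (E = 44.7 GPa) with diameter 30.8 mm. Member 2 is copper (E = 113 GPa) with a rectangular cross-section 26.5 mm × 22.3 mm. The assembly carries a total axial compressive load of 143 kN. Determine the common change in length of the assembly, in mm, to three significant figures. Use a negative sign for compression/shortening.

-0.917 mm

A_1 = 745.1 mm².
A_2 = 591 mm².
Equal strain + equilibrium ⇒ each member carries load in proportion to AE: A₁E₁ = 33300000 N, A₂E₂ = 66780000 N, ΣAE = 100100000 N.
δ = PL/ΣAE = -143000·642/100100000 = -0.9173 mm.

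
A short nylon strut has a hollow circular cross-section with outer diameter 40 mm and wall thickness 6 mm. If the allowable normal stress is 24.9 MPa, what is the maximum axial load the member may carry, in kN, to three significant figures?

A = 640.9 mm².
P_max = σ_allow · A = 24.9 · 640.9 = 15960 N = 15.96 kN.

16.0 kN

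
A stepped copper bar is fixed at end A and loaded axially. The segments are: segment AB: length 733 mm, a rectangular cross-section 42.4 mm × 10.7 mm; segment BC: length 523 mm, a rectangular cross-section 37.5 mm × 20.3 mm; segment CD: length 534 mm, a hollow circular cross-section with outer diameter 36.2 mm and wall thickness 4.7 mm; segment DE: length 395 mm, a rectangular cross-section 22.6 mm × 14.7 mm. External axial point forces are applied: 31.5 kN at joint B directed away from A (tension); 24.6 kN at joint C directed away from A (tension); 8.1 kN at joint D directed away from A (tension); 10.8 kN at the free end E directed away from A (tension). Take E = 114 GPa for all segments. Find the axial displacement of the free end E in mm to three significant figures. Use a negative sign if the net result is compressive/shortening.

Internal axial forces (sectioning from the free end, tension +): N_DE = 10.8 kN, N_CD = 18.9 kN, N_BC = 43.5 kN, N_AB = 75 kN.
A_AB = 453.7 mm².
A_BC = 761.2 mm².
A_CD = 465.1 mm².
A_DE = 332.2 mm².
δ_AB = 75000·733/(453.7·114000) = 1.063 mm
δ_BC = 43500·523/(761.2·114000) = 0.2622 mm
δ_CD = 18900·534/(465.1·114000) = 0.1903 mm
δ_DE = 10800·395/(332.2·114000) = 0.1126 mm
δ = Σδ_i = 1.628 mm.

1.63 mm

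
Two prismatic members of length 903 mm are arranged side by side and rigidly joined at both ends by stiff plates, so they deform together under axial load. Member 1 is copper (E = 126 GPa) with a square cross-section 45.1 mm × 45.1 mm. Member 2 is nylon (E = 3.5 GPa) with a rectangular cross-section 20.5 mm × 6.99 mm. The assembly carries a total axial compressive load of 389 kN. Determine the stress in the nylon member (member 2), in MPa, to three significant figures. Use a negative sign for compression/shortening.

-5.30 MPa

A_1 = 2034 mm².
A_2 = 143.3 mm².
Equal strain + equilibrium ⇒ each member carries load in proportion to AE: A₁E₁ = 256300000 N, A₂E₂ = 501500 N, ΣAE = 256800000 N.
σ₂ = P·E₂/ΣAE = -389000·3500/256800000 = -5.302 MPa.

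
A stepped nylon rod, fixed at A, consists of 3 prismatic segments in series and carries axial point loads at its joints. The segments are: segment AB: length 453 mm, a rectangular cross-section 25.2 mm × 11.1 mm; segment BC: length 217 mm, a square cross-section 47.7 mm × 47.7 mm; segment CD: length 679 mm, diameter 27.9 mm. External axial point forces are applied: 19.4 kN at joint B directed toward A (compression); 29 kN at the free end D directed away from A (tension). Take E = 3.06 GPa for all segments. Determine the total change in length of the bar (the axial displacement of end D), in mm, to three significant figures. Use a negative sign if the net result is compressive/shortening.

16.5 mm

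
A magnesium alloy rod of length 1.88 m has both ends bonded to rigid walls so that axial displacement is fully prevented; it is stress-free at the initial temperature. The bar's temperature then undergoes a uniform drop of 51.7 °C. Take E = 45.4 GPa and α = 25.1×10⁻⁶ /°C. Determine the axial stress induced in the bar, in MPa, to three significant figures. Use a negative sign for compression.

Free thermal expansion αLΔT = 25.1e-6 · 1880 · -51.7 = -2.44 mm.
The walls impose strain ε = −(-2.44)/1880 = 1.2977e-03; σ = Eε = 45400 · 1.2977e-03 = 58.91 MPa.

58.9 MPa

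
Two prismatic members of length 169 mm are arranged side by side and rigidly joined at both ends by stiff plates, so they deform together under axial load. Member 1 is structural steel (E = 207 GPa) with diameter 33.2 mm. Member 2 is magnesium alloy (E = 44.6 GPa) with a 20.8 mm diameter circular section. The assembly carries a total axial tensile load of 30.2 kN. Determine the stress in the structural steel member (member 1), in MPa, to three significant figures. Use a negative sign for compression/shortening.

32.2 MPa

A_1 = 865.7 mm².
A_2 = 339.8 mm².
Equal strain + equilibrium ⇒ each member carries load in proportion to AE: A₁E₁ = 179200000 N, A₂E₂ = 15150000 N, ΣAE = 194400000 N.
σ₁ = P·E₁/ΣAE = 30200·207000/194400000 = 32.16 MPa.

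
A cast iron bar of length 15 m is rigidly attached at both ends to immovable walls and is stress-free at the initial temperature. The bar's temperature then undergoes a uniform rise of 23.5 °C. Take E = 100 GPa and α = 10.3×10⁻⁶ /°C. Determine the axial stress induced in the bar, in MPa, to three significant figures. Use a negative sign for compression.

Free thermal expansion αLΔT = 10.3e-6 · 15000 · 23.5 = 3.631 mm.
The walls impose strain ε = −(3.631)/15000 = -2.4205e-04; σ = Eε = 100000 · -2.4205e-04 = -24.21 MPa.

-24.2 MPa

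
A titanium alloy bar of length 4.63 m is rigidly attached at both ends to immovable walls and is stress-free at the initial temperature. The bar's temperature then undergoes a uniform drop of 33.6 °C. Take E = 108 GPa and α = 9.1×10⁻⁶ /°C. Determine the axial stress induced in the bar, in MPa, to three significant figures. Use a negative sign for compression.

Free thermal expansion αLΔT = 9.1e-6 · 4630 · -33.6 = -1.416 mm.
The walls impose strain ε = −(-1.416)/4630 = 3.0576e-04; σ = Eε = 108000 · 3.0576e-04 = 33.02 MPa.

33.0 MPa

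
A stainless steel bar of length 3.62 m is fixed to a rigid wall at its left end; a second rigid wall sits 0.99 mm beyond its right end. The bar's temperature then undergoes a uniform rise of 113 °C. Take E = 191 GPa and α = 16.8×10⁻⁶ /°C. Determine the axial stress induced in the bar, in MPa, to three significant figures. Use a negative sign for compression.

-310 MPa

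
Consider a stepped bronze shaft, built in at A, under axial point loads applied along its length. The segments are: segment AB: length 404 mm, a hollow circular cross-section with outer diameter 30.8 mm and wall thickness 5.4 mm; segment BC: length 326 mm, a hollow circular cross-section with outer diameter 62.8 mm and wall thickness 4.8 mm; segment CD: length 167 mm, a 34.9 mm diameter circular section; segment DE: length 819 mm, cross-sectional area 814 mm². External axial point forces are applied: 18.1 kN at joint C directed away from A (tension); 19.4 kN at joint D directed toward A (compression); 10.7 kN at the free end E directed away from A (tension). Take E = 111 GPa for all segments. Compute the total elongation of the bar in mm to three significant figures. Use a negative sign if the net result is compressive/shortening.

Internal axial forces (sectioning from the free end, tension +): N_DE = 10.7 kN, N_CD = -8.7 kN, N_BC = 9.4 kN, N_AB = 9.4 kN.
A_AB = 430.9 mm².
A_BC = 874.6 mm².
A_CD = 956.6 mm².
δ_AB = 9400·404/(430.9·111000) = 0.0794 mm
δ_BC = 9400·326/(874.6·111000) = 0.03156 mm
δ_CD = -8700·167/(956.6·111000) = -0.01368 mm
δ_DE = 10700·819/(814·111000) = 0.09699 mm
δ = Σδ_i = 0.1943 mm.

0.194 mm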